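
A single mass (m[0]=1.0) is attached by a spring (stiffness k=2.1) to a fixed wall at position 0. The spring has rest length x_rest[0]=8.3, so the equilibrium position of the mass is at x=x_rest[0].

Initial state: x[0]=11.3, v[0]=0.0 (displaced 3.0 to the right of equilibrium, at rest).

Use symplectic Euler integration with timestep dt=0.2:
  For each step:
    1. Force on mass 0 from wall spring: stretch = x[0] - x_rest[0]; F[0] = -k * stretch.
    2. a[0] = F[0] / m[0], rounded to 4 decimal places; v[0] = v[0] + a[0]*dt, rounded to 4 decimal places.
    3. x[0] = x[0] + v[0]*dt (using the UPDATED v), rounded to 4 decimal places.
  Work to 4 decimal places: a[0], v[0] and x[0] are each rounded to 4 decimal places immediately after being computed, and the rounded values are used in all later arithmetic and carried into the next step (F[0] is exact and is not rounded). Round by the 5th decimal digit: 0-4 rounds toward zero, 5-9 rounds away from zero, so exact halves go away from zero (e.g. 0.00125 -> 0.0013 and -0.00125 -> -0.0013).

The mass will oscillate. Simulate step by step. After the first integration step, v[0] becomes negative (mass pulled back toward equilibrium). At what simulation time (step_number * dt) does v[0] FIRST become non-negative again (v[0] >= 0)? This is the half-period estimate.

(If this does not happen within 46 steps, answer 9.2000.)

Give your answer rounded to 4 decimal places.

Step 0: x=[11.3000] v=[0.0000]
Step 1: x=[11.0480] v=[-1.2600]
Step 2: x=[10.5652] v=[-2.4142]
Step 3: x=[9.8921] v=[-3.3656]
Step 4: x=[9.0852] v=[-4.0343]
Step 5: x=[8.2124] v=[-4.3641]
Step 6: x=[7.3469] v=[-4.3273]
Step 7: x=[6.5615] v=[-3.9270]
Step 8: x=[5.9221] v=[-3.1968]
Step 9: x=[5.4825] v=[-2.1981]
Step 10: x=[5.2796] v=[-1.0147]
Step 11: x=[5.3304] v=[0.2539]
First v>=0 after going negative at step 11, time=2.2000

Answer: 2.2000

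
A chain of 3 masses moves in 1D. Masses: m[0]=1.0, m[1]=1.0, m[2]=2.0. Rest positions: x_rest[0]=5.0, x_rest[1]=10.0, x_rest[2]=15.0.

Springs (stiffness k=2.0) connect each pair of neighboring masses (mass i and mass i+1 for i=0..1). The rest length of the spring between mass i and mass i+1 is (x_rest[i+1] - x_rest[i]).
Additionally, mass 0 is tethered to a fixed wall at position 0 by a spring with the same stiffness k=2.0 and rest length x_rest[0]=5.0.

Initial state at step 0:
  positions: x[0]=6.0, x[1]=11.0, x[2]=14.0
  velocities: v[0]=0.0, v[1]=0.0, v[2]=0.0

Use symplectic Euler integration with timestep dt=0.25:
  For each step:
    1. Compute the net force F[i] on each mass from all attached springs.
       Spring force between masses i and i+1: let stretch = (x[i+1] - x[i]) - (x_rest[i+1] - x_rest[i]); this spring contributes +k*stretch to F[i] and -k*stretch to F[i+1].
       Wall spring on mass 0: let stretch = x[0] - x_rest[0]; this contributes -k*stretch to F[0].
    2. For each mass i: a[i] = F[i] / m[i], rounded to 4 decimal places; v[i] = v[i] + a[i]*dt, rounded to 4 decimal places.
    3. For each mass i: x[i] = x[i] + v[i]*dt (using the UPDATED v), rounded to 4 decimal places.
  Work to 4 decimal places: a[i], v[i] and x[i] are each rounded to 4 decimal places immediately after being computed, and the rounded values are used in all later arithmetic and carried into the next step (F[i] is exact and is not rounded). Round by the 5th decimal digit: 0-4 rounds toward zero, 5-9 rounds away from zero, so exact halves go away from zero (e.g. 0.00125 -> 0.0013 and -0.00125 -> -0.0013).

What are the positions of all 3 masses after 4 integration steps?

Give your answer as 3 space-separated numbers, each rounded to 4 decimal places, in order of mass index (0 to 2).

Step 0: x=[6.0000 11.0000 14.0000] v=[0.0000 0.0000 0.0000]
Step 1: x=[5.8750 10.7500 14.1250] v=[-0.5000 -1.0000 0.5000]
Step 2: x=[5.6250 10.3125 14.3516] v=[-1.0000 -1.7500 0.9063]
Step 3: x=[5.2578 9.7940 14.6382] v=[-1.4688 -2.0742 1.1465]
Step 4: x=[4.8004 9.3140 14.9346] v=[-1.8296 -1.9202 1.1855]

Answer: 4.8004 9.3140 14.9346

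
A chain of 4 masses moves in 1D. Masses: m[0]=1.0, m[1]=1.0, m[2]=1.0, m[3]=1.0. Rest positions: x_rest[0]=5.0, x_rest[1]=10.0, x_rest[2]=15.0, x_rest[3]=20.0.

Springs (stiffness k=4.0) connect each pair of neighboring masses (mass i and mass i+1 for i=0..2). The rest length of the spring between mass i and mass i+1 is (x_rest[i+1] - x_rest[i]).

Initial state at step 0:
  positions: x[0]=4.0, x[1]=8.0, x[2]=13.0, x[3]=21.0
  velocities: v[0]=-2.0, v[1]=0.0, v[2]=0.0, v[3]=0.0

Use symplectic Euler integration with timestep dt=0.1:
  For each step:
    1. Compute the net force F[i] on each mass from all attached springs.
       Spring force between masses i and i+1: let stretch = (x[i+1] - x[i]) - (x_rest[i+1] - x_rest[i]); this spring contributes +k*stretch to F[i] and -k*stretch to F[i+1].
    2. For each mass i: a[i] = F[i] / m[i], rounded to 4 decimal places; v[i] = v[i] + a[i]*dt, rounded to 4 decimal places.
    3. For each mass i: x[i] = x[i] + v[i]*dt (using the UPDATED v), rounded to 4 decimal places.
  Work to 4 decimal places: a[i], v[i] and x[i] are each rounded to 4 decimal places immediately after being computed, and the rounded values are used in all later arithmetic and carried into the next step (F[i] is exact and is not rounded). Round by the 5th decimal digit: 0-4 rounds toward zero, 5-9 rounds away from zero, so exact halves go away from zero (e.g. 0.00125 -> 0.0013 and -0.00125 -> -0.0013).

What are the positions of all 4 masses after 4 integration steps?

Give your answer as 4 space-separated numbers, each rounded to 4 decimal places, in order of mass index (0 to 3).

Step 0: x=[4.0000 8.0000 13.0000 21.0000] v=[-2.0000 0.0000 0.0000 0.0000]
Step 1: x=[3.7600 8.0400 13.1200 20.8800] v=[-2.4000 0.4000 1.2000 -1.2000]
Step 2: x=[3.4912 8.1120 13.3472 20.6496] v=[-2.6880 0.7200 2.2720 -2.3040]
Step 3: x=[3.2072 8.2086 13.6571 20.3271] v=[-2.8397 0.9658 3.0989 -3.2250]
Step 4: x=[2.9233 8.3231 14.0159 19.9378] v=[-2.8391 1.1446 3.5875 -3.8930]

Answer: 2.9233 8.3231 14.0159 19.9378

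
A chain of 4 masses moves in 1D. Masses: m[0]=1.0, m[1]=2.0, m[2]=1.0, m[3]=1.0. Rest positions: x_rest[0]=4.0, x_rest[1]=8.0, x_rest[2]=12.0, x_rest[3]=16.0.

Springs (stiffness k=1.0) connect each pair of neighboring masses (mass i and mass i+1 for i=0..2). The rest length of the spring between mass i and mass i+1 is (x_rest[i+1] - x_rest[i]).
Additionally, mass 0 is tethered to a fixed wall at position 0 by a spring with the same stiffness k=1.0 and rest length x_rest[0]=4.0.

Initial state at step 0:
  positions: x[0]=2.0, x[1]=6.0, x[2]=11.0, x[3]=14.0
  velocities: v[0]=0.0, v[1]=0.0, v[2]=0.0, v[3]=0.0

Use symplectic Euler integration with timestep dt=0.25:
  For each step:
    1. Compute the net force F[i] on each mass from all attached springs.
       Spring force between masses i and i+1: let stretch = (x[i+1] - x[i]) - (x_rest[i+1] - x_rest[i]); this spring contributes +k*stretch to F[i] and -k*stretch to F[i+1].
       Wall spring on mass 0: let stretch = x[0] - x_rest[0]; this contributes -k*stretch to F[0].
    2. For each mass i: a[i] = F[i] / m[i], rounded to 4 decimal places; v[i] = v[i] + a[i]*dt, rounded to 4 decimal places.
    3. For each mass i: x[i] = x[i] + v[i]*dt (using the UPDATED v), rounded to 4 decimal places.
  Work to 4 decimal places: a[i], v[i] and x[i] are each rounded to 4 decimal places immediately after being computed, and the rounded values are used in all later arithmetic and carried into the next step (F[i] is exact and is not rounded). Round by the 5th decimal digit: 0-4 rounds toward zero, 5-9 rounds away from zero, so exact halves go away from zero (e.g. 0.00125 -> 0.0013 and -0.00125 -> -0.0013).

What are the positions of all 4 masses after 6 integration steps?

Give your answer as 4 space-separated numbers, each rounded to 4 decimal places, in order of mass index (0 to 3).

Step 0: x=[2.0000 6.0000 11.0000 14.0000] v=[0.0000 0.0000 0.0000 0.0000]
Step 1: x=[2.1250 6.0313 10.8750 14.0625] v=[0.5000 0.1250 -0.5000 0.2500]
Step 2: x=[2.3613 6.0919 10.6465 14.1758] v=[0.9453 0.2422 -0.9141 0.4531]
Step 3: x=[2.6832 6.1782 10.3539 14.3185] v=[1.2876 0.3452 -1.1704 0.5708]
Step 4: x=[3.0559 6.2858 10.0481 14.4634] v=[1.4906 0.4303 -1.2232 0.5797]
Step 5: x=[3.4394 6.4100 9.7831 14.5824] v=[1.5341 0.4969 -1.0600 0.4759]
Step 6: x=[3.7936 6.5468 9.6072 14.6514] v=[1.4169 0.5472 -0.7035 0.2761]

Answer: 3.7936 6.5468 9.6072 14.6514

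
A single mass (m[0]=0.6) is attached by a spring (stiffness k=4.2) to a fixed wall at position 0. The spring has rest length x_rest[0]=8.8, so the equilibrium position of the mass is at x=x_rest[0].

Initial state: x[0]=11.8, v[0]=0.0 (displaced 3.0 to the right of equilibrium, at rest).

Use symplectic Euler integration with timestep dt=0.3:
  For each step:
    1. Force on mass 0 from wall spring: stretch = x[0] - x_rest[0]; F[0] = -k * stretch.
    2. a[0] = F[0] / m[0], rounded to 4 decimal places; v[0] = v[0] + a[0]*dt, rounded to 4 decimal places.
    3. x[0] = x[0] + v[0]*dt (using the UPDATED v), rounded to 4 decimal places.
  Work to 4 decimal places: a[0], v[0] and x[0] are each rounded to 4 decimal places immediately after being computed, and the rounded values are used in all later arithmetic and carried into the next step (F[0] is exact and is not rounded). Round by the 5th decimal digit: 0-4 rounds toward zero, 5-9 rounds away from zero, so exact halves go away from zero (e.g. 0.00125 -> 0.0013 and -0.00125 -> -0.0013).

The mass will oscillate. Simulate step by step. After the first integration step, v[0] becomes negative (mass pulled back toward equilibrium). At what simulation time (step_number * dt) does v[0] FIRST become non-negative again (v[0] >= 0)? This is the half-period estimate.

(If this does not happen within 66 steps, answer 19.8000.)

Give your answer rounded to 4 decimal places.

Answer: 1.2000

Derivation:
Step 0: x=[11.8000] v=[0.0000]
Step 1: x=[9.9100] v=[-6.3000]
Step 2: x=[7.3207] v=[-8.6310]
Step 3: x=[5.6634] v=[-5.5245]
Step 4: x=[5.9821] v=[1.0624]
First v>=0 after going negative at step 4, time=1.2000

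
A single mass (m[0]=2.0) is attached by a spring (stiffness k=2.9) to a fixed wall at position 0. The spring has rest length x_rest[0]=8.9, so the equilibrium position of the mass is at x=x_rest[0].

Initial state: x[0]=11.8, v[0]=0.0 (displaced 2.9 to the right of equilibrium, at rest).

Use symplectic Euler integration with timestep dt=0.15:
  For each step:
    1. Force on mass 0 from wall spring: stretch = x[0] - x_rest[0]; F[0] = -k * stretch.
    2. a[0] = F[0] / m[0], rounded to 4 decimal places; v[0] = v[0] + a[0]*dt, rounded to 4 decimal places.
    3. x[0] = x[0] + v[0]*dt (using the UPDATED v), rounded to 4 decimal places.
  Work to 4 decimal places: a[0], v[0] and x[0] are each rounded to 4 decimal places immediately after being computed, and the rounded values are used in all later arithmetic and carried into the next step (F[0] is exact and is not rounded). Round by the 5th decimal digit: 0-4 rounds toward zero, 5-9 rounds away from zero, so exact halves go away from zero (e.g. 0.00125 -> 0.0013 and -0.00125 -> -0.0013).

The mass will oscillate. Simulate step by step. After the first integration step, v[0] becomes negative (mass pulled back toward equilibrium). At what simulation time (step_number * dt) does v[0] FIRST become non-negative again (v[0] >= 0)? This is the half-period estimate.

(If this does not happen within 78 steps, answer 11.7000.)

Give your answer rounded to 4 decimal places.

Step 0: x=[11.8000] v=[0.0000]
Step 1: x=[11.7054] v=[-0.6308]
Step 2: x=[11.5193] v=[-1.2410]
Step 3: x=[11.2477] v=[-1.8107]
Step 4: x=[10.8995] v=[-2.3213]
Step 5: x=[10.4861] v=[-2.7562]
Step 6: x=[10.0209] v=[-3.1012]
Step 7: x=[9.5192] v=[-3.3450]
Step 8: x=[8.9972] v=[-3.4797]
Step 9: x=[8.4721] v=[-3.5008]
Step 10: x=[7.9609] v=[-3.4077]
Step 11: x=[7.4804] v=[-3.2034]
Step 12: x=[7.0462] v=[-2.8946]
Step 13: x=[6.6725] v=[-2.4914]
Step 14: x=[6.3715] v=[-2.0069]
Step 15: x=[6.1530] v=[-1.4570]
Step 16: x=[6.0241] v=[-0.8595]
Step 17: x=[5.9890] v=[-0.2340]
Step 18: x=[6.0489] v=[0.3992]
First v>=0 after going negative at step 18, time=2.7000

Answer: 2.7000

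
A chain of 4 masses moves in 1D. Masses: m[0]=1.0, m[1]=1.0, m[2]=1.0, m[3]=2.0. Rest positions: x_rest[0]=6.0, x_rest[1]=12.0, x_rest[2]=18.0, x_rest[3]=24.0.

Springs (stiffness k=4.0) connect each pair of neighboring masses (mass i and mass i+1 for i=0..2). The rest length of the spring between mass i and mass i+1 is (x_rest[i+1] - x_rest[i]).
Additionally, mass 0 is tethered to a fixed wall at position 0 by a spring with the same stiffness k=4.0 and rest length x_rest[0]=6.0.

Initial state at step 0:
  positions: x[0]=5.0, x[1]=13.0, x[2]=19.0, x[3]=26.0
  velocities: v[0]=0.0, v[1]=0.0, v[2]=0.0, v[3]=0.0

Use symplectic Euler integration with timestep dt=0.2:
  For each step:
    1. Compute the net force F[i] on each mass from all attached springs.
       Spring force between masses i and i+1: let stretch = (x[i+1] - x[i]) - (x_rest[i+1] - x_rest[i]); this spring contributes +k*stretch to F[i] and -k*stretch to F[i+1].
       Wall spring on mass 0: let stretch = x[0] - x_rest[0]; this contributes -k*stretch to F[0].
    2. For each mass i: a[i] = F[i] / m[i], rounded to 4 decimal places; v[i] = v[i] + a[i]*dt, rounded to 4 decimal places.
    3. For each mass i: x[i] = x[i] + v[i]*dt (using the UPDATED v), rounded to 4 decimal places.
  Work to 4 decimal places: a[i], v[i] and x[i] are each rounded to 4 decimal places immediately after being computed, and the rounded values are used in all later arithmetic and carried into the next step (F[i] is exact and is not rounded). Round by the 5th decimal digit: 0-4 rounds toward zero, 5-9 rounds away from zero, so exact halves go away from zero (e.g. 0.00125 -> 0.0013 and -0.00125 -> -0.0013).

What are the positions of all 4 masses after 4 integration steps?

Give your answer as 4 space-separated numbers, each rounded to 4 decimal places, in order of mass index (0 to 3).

Answer: 7.3660 12.1196 19.3373 25.4194

Derivation:
Step 0: x=[5.0000 13.0000 19.0000 26.0000] v=[0.0000 0.0000 0.0000 0.0000]
Step 1: x=[5.4800 12.6800 19.1600 25.9200] v=[2.4000 -1.6000 0.8000 -0.4000]
Step 2: x=[6.2352 12.2448 19.3648 25.7792] v=[3.7760 -2.1760 1.0240 -0.7040]
Step 3: x=[6.9543 11.9873 19.4567 25.6052] v=[3.5955 -1.2877 0.4595 -0.8698]
Step 4: x=[7.3660 12.1196 19.3373 25.4194] v=[2.0585 0.6614 -0.5972 -0.9292]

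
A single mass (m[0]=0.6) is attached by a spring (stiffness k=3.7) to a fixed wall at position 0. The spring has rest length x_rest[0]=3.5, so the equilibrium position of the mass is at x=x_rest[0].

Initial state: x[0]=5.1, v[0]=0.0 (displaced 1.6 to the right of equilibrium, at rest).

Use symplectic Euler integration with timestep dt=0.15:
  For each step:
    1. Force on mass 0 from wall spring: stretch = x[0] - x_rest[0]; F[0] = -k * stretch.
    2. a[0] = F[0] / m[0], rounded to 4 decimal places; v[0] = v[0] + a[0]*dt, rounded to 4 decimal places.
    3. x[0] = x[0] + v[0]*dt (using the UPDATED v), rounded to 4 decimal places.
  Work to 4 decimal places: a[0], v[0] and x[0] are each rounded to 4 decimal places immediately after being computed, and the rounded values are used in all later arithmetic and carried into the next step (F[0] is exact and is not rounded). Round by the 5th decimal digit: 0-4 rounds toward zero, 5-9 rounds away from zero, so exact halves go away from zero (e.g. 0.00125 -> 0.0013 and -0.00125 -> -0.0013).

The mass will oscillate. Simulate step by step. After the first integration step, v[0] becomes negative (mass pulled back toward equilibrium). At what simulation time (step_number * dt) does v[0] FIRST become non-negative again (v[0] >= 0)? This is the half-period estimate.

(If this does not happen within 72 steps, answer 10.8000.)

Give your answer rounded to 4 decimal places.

Answer: 1.3500

Derivation:
Step 0: x=[5.1000] v=[0.0000]
Step 1: x=[4.8780] v=[-1.4800]
Step 2: x=[4.4648] v=[-2.7547]
Step 3: x=[3.9177] v=[-3.6471]
Step 4: x=[3.3127] v=[-4.0335]
Step 5: x=[2.7337] v=[-3.8603]
Step 6: x=[2.2610] v=[-3.1515]
Step 7: x=[1.9602] v=[-2.0054]
Step 8: x=[1.8730] v=[-0.5811]
Step 9: x=[2.0116] v=[0.9239]
First v>=0 after going negative at step 9, time=1.3500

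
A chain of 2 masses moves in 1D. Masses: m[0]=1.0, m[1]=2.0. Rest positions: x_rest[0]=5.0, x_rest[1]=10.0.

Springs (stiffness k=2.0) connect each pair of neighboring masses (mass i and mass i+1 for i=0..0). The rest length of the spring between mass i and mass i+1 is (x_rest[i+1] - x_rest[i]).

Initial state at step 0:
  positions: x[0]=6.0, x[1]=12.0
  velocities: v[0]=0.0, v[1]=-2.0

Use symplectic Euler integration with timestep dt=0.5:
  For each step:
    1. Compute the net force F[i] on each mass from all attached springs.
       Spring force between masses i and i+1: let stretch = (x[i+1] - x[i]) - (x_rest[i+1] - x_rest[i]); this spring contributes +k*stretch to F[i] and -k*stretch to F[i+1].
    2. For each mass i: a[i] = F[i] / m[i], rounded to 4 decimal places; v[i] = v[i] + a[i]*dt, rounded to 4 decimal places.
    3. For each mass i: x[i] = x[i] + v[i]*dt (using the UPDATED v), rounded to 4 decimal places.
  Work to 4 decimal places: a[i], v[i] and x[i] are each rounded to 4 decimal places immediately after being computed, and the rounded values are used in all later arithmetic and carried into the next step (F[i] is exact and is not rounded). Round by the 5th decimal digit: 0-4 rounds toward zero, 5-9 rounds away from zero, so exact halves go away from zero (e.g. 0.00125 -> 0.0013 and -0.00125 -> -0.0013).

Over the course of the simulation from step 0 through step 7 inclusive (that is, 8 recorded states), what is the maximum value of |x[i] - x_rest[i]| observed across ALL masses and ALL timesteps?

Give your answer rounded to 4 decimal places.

Answer: 3.6826

Derivation:
Step 0: x=[6.0000 12.0000] v=[0.0000 -2.0000]
Step 1: x=[6.5000 10.7500] v=[1.0000 -2.5000]
Step 2: x=[6.6250 9.6875] v=[0.2500 -2.1250]
Step 3: x=[5.7813 9.1094] v=[-1.6875 -1.1563]
Step 4: x=[4.1016 8.9492] v=[-3.3594 -0.3204]
Step 5: x=[2.3457 8.8271] v=[-3.5118 -0.2442]
Step 6: x=[1.3305 8.3347] v=[-2.0304 -0.9849]
Step 7: x=[1.3174 7.3412] v=[-0.0262 -1.9870]
Max displacement = 3.6826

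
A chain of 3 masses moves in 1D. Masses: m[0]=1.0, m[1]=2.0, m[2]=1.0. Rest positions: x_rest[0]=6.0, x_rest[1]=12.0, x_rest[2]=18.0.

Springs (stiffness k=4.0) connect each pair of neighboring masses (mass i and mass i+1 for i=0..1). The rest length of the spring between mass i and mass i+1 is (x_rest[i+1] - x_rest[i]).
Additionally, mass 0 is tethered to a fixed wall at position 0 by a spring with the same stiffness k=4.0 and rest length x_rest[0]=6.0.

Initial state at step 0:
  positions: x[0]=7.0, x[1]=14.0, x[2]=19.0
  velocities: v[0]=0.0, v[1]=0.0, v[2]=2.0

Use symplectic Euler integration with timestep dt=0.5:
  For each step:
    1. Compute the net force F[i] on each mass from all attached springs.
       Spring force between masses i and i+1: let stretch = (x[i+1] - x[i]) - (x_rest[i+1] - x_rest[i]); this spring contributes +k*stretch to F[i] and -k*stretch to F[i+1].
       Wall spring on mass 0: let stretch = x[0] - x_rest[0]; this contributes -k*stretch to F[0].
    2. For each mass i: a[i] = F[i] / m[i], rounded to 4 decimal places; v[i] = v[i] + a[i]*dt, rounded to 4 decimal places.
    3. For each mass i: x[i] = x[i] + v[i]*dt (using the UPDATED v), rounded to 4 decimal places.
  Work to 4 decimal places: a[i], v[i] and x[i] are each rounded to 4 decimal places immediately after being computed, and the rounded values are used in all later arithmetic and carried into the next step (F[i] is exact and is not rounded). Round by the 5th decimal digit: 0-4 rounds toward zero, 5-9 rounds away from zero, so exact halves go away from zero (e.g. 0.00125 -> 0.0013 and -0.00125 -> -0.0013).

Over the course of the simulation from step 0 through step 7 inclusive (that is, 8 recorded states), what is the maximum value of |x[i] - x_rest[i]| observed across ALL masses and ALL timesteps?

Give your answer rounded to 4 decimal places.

Answer: 3.0000

Derivation:
Step 0: x=[7.0000 14.0000 19.0000] v=[0.0000 0.0000 2.0000]
Step 1: x=[7.0000 13.0000 21.0000] v=[0.0000 -2.0000 4.0000]
Step 2: x=[6.0000 13.0000 21.0000] v=[-2.0000 0.0000 0.0000]
Step 3: x=[6.0000 13.5000 19.0000] v=[0.0000 1.0000 -4.0000]
Step 4: x=[7.5000 13.0000 17.5000] v=[3.0000 -1.0000 -3.0000]
Step 5: x=[7.0000 12.0000 17.5000] v=[-1.0000 -2.0000 0.0000]
Step 6: x=[4.5000 11.2500 18.0000] v=[-5.0000 -1.5000 1.0000]
Step 7: x=[4.2500 10.5000 17.7500] v=[-0.5000 -1.5000 -0.5000]
Max displacement = 3.0000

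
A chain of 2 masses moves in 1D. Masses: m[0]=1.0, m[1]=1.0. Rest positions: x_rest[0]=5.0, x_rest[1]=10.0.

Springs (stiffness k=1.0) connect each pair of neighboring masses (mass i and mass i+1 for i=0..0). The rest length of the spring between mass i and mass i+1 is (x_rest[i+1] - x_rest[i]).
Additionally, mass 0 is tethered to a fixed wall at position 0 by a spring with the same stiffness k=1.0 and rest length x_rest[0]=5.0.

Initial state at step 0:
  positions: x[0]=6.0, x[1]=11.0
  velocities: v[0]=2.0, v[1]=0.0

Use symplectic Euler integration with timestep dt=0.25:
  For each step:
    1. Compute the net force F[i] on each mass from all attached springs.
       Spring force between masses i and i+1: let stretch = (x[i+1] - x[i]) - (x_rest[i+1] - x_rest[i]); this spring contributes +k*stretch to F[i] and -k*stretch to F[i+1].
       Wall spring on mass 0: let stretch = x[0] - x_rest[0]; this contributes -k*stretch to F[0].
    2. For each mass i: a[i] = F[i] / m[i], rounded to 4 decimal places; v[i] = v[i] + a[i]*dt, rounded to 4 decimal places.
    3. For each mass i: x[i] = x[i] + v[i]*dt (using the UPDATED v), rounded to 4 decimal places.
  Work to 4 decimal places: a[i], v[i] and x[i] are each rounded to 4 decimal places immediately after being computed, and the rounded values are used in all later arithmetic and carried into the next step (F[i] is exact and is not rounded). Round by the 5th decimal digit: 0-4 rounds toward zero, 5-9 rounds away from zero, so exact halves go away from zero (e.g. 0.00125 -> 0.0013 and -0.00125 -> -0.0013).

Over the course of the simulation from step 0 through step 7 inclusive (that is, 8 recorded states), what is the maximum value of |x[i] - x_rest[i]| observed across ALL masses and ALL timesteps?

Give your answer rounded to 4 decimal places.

Step 0: x=[6.0000 11.0000] v=[2.0000 0.0000]
Step 1: x=[6.4375 11.0000] v=[1.7500 0.0000]
Step 2: x=[6.7578 11.0274] v=[1.2813 0.1094]
Step 3: x=[6.9226 11.1004] v=[0.6593 0.2920]
Step 4: x=[6.9159 11.2248] v=[-0.0269 0.4976]
Step 5: x=[6.7462 11.3924] v=[-0.6787 0.6704]
Step 6: x=[6.4453 11.5821] v=[-1.2037 0.7589]
Step 7: x=[6.0626 11.7633] v=[-1.5308 0.7247]
Max displacement = 1.9226

Answer: 1.9226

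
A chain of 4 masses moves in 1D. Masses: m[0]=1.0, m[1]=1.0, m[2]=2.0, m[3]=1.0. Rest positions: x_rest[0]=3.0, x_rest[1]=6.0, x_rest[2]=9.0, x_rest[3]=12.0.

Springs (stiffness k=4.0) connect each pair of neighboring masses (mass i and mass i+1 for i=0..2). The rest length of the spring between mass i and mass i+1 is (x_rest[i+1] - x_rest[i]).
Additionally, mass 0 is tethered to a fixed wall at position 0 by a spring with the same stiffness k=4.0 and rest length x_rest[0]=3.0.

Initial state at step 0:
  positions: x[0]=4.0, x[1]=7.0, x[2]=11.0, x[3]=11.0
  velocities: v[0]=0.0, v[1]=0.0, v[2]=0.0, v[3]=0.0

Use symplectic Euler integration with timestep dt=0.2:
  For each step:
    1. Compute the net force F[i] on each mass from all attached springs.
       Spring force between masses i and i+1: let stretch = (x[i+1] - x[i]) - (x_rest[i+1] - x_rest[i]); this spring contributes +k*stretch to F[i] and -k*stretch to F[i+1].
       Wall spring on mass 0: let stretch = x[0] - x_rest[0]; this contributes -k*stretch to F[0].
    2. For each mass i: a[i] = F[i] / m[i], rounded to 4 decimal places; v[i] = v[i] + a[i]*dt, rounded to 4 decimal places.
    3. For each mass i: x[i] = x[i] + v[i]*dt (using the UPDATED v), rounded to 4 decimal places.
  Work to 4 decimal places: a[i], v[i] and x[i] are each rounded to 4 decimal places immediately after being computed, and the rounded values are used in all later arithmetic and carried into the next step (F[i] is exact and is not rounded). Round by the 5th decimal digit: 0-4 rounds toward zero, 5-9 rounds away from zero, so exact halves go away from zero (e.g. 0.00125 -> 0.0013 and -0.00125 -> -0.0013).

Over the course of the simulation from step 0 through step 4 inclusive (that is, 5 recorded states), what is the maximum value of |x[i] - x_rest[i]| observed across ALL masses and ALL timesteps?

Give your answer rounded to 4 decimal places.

Answer: 2.1263

Derivation:
Step 0: x=[4.0000 7.0000 11.0000 11.0000] v=[0.0000 0.0000 0.0000 0.0000]
Step 1: x=[3.8400 7.1600 10.6800 11.4800] v=[-0.8000 0.8000 -1.6000 2.4000]
Step 2: x=[3.5968 7.3520 10.1424 12.3120] v=[-1.2160 0.9600 -2.6880 4.1600]
Step 3: x=[3.3789 7.3896 9.5551 13.2769] v=[-1.0893 0.1882 -2.9363 4.8243]
Step 4: x=[3.2621 7.1320 9.0923 14.1263] v=[-0.5839 -1.2880 -2.3138 4.2469]
Max displacement = 2.1263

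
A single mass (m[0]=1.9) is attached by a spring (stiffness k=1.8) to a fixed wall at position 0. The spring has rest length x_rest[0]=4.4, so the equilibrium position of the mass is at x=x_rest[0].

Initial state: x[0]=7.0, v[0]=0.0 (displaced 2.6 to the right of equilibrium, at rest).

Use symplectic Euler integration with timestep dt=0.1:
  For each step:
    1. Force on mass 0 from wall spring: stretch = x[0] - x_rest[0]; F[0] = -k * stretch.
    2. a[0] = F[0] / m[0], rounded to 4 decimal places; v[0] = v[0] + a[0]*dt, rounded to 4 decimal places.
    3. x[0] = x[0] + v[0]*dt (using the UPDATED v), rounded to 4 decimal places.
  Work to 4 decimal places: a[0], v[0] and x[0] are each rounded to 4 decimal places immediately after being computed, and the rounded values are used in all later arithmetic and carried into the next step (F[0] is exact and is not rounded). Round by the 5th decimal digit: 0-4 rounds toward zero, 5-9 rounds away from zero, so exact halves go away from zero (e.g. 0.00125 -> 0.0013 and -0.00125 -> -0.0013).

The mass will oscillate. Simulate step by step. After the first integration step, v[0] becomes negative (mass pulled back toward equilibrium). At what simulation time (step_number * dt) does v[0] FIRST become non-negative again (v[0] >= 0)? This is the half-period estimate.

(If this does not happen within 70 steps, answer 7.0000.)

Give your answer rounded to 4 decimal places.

Step 0: x=[7.0000] v=[0.0000]
Step 1: x=[6.9754] v=[-0.2463]
Step 2: x=[6.9264] v=[-0.4903]
Step 3: x=[6.8534] v=[-0.7296]
Step 4: x=[6.7572] v=[-0.9620]
Step 5: x=[6.6387] v=[-1.1853]
Step 6: x=[6.4990] v=[-1.3974]
Step 7: x=[6.3394] v=[-1.5963]
Step 8: x=[6.1614] v=[-1.7800]
Step 9: x=[5.9667] v=[-1.9469]
Step 10: x=[5.7572] v=[-2.0953]
Step 11: x=[5.5348] v=[-2.2239]
Step 12: x=[5.3017] v=[-2.3314]
Step 13: x=[5.0600] v=[-2.4168]
Step 14: x=[4.8121] v=[-2.4793]
Step 15: x=[4.5603] v=[-2.5183]
Step 16: x=[4.3070] v=[-2.5335]
Step 17: x=[4.0545] v=[-2.5247]
Step 18: x=[3.8053] v=[-2.4920]
Step 19: x=[3.5617] v=[-2.4357]
Step 20: x=[3.3261] v=[-2.3563]
Step 21: x=[3.1006] v=[-2.2546]
Step 22: x=[2.8875] v=[-2.1315]
Step 23: x=[2.6887] v=[-1.9882]
Step 24: x=[2.5061] v=[-1.8261]
Step 25: x=[2.3414] v=[-1.6467]
Step 26: x=[2.1962] v=[-1.4517]
Step 27: x=[2.0719] v=[-1.2429]
Step 28: x=[1.9697] v=[-1.0223]
Step 29: x=[1.8905] v=[-0.7921]
Step 30: x=[1.8351] v=[-0.5544]
Step 31: x=[1.8040] v=[-0.3114]
Step 32: x=[1.7975] v=[-0.0655]
Step 33: x=[1.8156] v=[0.1811]
First v>=0 after going negative at step 33, time=3.3000

Answer: 3.3000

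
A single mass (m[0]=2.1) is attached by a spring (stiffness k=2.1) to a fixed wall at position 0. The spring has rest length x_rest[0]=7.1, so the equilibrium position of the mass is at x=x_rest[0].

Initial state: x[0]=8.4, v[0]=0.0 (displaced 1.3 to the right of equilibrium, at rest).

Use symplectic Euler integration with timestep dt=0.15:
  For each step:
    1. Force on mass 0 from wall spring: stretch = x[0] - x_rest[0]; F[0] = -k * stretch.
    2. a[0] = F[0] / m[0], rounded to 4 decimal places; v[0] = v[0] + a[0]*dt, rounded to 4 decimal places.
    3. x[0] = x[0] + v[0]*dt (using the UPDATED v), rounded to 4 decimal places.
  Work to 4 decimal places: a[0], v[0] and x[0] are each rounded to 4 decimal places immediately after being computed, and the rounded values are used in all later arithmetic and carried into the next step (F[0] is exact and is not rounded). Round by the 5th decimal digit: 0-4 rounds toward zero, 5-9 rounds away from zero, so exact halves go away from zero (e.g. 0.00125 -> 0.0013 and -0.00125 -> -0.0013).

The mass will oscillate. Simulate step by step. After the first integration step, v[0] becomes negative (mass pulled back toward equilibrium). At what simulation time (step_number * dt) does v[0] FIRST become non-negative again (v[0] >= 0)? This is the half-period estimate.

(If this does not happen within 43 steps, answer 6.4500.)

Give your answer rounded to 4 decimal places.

Step 0: x=[8.4000] v=[0.0000]
Step 1: x=[8.3708] v=[-0.1950]
Step 2: x=[8.3130] v=[-0.3856]
Step 3: x=[8.2279] v=[-0.5676]
Step 4: x=[8.1174] v=[-0.7368]
Step 5: x=[7.9840] v=[-0.8894]
Step 6: x=[7.8307] v=[-1.0220]
Step 7: x=[7.6610] v=[-1.1316]
Step 8: x=[7.4786] v=[-1.2158]
Step 9: x=[7.2877] v=[-1.2726]
Step 10: x=[7.0926] v=[-1.3008]
Step 11: x=[6.8976] v=[-1.2997]
Step 12: x=[6.7072] v=[-1.2693]
Step 13: x=[6.5256] v=[-1.2104]
Step 14: x=[6.3570] v=[-1.1242]
Step 15: x=[6.2051] v=[-1.0128]
Step 16: x=[6.0733] v=[-0.8786]
Step 17: x=[5.9646] v=[-0.7246]
Step 18: x=[5.8815] v=[-0.5543]
Step 19: x=[5.8258] v=[-0.3715]
Step 20: x=[5.7987] v=[-0.1804]
Step 21: x=[5.8009] v=[0.0148]
First v>=0 after going negative at step 21, time=3.1500

Answer: 3.1500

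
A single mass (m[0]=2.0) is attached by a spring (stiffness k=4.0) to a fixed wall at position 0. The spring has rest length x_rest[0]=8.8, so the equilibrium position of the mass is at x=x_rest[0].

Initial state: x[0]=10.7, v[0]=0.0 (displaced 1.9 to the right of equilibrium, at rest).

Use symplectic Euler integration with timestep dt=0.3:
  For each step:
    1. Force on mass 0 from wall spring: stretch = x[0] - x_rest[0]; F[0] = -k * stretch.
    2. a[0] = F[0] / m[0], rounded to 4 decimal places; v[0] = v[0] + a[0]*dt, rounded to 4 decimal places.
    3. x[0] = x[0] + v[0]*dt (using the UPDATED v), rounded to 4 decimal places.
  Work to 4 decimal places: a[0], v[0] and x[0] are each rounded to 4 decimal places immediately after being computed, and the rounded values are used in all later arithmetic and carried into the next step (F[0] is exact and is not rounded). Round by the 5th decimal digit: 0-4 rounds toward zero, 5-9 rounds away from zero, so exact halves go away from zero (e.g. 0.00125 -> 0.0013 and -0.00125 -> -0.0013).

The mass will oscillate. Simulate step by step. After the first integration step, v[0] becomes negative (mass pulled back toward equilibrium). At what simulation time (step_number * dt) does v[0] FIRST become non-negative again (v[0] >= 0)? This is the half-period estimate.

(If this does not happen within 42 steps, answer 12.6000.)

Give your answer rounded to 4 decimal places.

Step 0: x=[10.7000] v=[0.0000]
Step 1: x=[10.3580] v=[-1.1400]
Step 2: x=[9.7356] v=[-2.0748]
Step 3: x=[8.9447] v=[-2.6362]
Step 4: x=[8.1278] v=[-2.7230]
Step 5: x=[7.4319] v=[-2.3197]
Step 6: x=[6.9823] v=[-1.4988]
Step 7: x=[6.8598] v=[-0.4082]
Step 8: x=[7.0866] v=[0.7559]
First v>=0 after going negative at step 8, time=2.4000

Answer: 2.4000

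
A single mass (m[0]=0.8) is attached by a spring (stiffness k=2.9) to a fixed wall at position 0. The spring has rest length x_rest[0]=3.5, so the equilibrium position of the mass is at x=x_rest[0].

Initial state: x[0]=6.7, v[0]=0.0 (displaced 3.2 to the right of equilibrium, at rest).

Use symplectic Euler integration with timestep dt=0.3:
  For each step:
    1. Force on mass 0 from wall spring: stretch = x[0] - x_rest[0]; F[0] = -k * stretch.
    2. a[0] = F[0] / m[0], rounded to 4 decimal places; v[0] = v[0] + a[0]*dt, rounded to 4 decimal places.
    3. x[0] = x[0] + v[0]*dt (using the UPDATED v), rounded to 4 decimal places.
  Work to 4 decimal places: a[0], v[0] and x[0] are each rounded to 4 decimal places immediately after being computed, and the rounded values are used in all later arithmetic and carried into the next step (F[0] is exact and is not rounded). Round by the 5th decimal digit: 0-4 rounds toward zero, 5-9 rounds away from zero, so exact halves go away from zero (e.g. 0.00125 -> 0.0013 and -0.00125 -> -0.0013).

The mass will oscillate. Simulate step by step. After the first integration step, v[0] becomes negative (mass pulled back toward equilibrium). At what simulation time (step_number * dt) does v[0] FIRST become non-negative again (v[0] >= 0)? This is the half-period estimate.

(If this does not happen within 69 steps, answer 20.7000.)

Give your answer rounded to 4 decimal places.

Answer: 1.8000

Derivation:
Step 0: x=[6.7000] v=[0.0000]
Step 1: x=[5.6560] v=[-3.4800]
Step 2: x=[3.9086] v=[-5.8247]
Step 3: x=[2.0279] v=[-6.2691]
Step 4: x=[0.6274] v=[-4.6682]
Step 5: x=[0.1641] v=[-1.5442]
Step 6: x=[0.7892] v=[2.0836]
First v>=0 after going negative at step 6, time=1.8000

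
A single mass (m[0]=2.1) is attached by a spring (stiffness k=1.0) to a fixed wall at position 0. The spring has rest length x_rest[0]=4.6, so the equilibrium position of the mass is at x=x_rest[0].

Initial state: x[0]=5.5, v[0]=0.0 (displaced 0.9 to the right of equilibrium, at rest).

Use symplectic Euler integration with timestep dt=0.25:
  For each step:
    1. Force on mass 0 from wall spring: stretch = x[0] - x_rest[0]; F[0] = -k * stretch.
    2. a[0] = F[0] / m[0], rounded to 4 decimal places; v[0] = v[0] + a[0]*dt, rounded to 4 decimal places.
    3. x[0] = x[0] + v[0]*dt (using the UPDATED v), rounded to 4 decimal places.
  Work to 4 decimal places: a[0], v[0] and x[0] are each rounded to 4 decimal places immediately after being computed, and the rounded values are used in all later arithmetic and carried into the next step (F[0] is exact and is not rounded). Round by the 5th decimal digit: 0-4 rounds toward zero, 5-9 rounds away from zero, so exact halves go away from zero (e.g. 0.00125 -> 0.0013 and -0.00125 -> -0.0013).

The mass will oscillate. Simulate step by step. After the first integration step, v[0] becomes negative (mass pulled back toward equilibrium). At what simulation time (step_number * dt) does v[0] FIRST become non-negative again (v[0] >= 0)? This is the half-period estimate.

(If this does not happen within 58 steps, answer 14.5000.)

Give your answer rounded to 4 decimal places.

Answer: 4.7500

Derivation:
Step 0: x=[5.5000] v=[0.0000]
Step 1: x=[5.4732] v=[-0.1072]
Step 2: x=[5.4204] v=[-0.2112]
Step 3: x=[5.3432] v=[-0.3089]
Step 4: x=[5.2439] v=[-0.3974]
Step 5: x=[5.1254] v=[-0.4741]
Step 6: x=[4.9912] v=[-0.5367]
Step 7: x=[4.8454] v=[-0.5833]
Step 8: x=[4.6923] v=[-0.6125]
Step 9: x=[4.5364] v=[-0.6235]
Step 10: x=[4.3824] v=[-0.6159]
Step 11: x=[4.2349] v=[-0.5900]
Step 12: x=[4.0983] v=[-0.5465]
Step 13: x=[3.9766] v=[-0.4868]
Step 14: x=[3.8735] v=[-0.4126]
Step 15: x=[3.7920] v=[-0.3261]
Step 16: x=[3.7345] v=[-0.2299]
Step 17: x=[3.7028] v=[-0.1269]
Step 18: x=[3.6978] v=[-0.0201]
Step 19: x=[3.7196] v=[0.0873]
First v>=0 after going negative at step 19, time=4.7500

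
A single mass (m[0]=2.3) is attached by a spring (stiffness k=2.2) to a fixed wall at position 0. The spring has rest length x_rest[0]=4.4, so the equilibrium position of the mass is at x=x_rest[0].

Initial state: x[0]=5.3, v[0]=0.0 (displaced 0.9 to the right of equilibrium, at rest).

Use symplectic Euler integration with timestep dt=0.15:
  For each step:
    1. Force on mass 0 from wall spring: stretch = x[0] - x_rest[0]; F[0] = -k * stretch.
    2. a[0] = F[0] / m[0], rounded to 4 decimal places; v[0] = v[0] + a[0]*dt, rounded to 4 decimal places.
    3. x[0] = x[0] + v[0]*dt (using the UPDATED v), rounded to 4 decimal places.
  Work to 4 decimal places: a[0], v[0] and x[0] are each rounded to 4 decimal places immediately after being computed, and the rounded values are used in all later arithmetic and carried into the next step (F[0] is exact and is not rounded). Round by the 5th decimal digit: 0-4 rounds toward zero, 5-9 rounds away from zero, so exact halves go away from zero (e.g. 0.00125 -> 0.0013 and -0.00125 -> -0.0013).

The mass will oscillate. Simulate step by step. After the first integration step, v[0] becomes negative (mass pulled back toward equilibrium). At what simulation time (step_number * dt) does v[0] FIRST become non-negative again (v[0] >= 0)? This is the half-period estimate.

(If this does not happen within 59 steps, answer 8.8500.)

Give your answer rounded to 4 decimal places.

Answer: 3.3000

Derivation:
Step 0: x=[5.3000] v=[0.0000]
Step 1: x=[5.2806] v=[-0.1291]
Step 2: x=[5.2423] v=[-0.2554]
Step 3: x=[5.1859] v=[-0.3763]
Step 4: x=[5.1125] v=[-0.4891]
Step 5: x=[5.0238] v=[-0.5913]
Step 6: x=[4.9217] v=[-0.6808]
Step 7: x=[4.8083] v=[-0.7557]
Step 8: x=[4.6862] v=[-0.8143]
Step 9: x=[4.5579] v=[-0.8554]
Step 10: x=[4.4262] v=[-0.8781]
Step 11: x=[4.2939] v=[-0.8819]
Step 12: x=[4.1639] v=[-0.8667]
Step 13: x=[4.0390] v=[-0.8328]
Step 14: x=[3.9219] v=[-0.7810]
Step 15: x=[3.8150] v=[-0.7124]
Step 16: x=[3.7207] v=[-0.6285]
Step 17: x=[3.6411] v=[-0.5310]
Step 18: x=[3.5778] v=[-0.4221]
Step 19: x=[3.5322] v=[-0.3041]
Step 20: x=[3.5053] v=[-0.1796]
Step 21: x=[3.4976] v=[-0.0512]
Step 22: x=[3.5093] v=[0.0783]
First v>=0 after going negative at step 22, time=3.3000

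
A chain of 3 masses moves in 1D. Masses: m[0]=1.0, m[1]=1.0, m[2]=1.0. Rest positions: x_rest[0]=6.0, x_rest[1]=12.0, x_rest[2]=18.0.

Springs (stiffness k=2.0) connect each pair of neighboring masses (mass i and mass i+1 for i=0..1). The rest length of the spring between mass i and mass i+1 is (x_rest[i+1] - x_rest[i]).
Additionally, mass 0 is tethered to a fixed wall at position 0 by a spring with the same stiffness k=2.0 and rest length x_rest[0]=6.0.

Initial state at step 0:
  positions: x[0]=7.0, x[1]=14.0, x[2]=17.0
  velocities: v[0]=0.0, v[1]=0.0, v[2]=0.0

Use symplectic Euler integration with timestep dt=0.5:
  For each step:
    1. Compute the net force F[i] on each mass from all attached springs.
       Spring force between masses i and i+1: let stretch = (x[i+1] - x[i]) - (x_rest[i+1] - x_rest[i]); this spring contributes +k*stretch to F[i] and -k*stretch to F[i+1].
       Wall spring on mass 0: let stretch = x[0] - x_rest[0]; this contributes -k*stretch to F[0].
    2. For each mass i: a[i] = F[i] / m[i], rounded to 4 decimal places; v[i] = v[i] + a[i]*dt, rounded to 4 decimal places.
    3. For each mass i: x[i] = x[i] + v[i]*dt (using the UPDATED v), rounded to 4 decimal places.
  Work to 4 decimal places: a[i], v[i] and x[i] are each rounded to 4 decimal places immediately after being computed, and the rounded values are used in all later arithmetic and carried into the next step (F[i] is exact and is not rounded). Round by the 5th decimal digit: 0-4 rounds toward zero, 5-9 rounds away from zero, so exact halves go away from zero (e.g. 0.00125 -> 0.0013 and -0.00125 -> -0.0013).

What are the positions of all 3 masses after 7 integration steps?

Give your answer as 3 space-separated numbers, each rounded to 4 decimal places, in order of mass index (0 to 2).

Step 0: x=[7.0000 14.0000 17.0000] v=[0.0000 0.0000 0.0000]
Step 1: x=[7.0000 12.0000 18.5000] v=[0.0000 -4.0000 3.0000]
Step 2: x=[6.0000 10.7500 19.7500] v=[-2.0000 -2.5000 2.5000]
Step 3: x=[4.3750 11.6250 19.5000] v=[-3.2500 1.7500 -0.5000]
Step 4: x=[4.1875 12.8125 18.3125] v=[-0.3750 2.3750 -2.3750]
Step 5: x=[6.2188 12.4375 17.3750] v=[4.0625 -0.7500 -1.8750]
Step 6: x=[8.2500 11.4219 16.9688] v=[4.0624 -2.0312 -0.8125]
Step 7: x=[7.7422 11.5938 16.7891] v=[-1.0157 0.3438 -0.3594]

Answer: 7.7422 11.5938 16.7891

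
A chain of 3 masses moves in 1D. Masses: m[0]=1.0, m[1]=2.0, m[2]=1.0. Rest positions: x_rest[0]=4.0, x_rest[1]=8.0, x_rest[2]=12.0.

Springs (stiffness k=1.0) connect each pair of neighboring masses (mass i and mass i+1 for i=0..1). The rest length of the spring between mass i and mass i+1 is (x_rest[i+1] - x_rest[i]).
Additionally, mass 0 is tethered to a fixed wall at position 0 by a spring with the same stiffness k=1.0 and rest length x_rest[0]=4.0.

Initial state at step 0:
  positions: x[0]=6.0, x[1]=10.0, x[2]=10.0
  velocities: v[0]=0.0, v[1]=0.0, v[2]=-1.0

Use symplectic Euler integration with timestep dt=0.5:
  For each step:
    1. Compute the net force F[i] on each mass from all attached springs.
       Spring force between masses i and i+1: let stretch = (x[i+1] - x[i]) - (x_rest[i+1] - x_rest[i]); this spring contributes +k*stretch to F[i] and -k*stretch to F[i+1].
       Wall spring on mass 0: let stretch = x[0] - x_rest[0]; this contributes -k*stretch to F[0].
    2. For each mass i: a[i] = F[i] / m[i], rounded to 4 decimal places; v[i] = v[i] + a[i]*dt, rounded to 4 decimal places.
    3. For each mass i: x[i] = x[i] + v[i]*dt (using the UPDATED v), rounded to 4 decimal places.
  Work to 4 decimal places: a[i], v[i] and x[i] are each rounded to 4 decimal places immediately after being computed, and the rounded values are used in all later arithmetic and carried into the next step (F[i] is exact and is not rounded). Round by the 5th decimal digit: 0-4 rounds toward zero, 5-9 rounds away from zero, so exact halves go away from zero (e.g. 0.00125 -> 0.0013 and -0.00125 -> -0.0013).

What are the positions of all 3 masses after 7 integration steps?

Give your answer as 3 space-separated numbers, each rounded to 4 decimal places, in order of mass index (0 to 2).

Answer: 2.7110 6.9687 12.1194

Derivation:
Step 0: x=[6.0000 10.0000 10.0000] v=[0.0000 0.0000 -1.0000]
Step 1: x=[5.5000 9.5000 10.5000] v=[-1.0000 -1.0000 1.0000]
Step 2: x=[4.6250 8.6250 11.7500] v=[-1.7500 -1.7500 2.5000]
Step 3: x=[3.5938 7.6406 13.2188] v=[-2.0625 -1.9688 2.9375]
Step 4: x=[2.6758 6.8476 14.2930] v=[-1.8360 -1.5860 2.1484]
Step 5: x=[2.1318 6.4638 14.5059] v=[-1.0880 -0.7676 0.4257]
Step 6: x=[2.1379 6.5438 13.7082] v=[0.0121 0.1600 -1.5954]
Step 7: x=[2.7110 6.9687 12.1194] v=[1.1461 0.8497 -3.1776]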